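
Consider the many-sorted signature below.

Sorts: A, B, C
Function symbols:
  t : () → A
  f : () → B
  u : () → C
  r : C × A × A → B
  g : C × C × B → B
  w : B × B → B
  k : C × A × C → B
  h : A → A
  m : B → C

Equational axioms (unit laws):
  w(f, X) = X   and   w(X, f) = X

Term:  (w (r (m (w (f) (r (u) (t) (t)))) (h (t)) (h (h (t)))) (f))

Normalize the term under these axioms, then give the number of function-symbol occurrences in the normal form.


1. (w (r (m (w (f) (r (u) (t) (t)))) (h (t)) (h (h (t)))) (f))  →  (r (m (w (f) (r (u) (t) (t)))) (h (t)) (h (h (t))))
2. (r (m (w (f) (r (u) (t) (t)))) (h (t)) (h (h (t))))  →  (r (m (r (u) (t) (t))) (h (t)) (h (h (t))))
normal form: (r (m (r (u) (t) (t))) (h (t)) (h (h (t))))

size = 11


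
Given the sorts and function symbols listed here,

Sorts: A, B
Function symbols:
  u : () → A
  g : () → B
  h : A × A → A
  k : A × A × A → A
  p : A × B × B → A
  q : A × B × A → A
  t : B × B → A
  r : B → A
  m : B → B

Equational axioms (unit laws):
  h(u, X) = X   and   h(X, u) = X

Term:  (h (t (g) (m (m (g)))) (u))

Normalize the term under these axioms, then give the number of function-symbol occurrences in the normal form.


size = 5

1. (h (t (g) (m (m (g)))) (u))  →  (t (g) (m (m (g))))
normal form: (t (g) (m (m (g))))


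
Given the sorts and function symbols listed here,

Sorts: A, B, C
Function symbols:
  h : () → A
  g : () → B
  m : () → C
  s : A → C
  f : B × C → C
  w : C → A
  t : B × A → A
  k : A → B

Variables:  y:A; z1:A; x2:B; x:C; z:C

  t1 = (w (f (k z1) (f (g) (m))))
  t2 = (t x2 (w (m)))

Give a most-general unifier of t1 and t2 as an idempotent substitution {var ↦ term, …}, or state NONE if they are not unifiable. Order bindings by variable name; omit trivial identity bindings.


NONE (not unifiable)

head clash or occurs-check failure — not unifiable


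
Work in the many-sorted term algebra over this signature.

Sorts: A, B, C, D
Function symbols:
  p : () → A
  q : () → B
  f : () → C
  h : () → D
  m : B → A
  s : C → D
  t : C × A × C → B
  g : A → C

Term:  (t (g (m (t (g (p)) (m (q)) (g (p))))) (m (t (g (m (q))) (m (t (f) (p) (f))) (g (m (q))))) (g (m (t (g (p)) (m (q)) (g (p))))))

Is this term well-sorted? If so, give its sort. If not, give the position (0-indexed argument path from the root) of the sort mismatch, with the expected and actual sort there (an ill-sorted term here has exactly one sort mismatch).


well-sorted; sort = B

          (p) : A
        (g (p)) : C
          (q) : B
        (m (q)) : A
          (p) : A
        (g (p)) : C
      (t (g (p)) (m (q)) (g (p))) : B
    (m (t (g (p)) (m (q)) (g (p)))) : A
  (g (m (t (g (p)) (m (q)) (g (p))))) : C
          (q) : B
        (m (q)) : A
      (g (m (q))) : C
          (f) : C
          (p) : A
          (f) : C
        (t (f) (p) (f)) : B
      (m (t (f) (p) (f))) : A
          (q) : B
        (m (q)) : A
      (g (m (q))) : C
    (t (g (m (q))) (m (t (f) (p) (f))) (g (m (q)))) : B
  (m (t (g (m (q))) (m (t (f) (p) (f))) (g (m (q))))) : A
          (p) : A
        (g (p)) : C
          (q) : B
        (m (q)) : A
          (p) : A
        (g (p)) : C
      (t (g (p)) (m (q)) (g (p))) : B
    (m (t (g (p)) (m (q)) (g (p)))) : A
  (g (m (t (g (p)) (m (q)) (g (p))))) : C
(t (g (m (t (g (p)) (m (q)) (g (p))))) (m (t (g (m (q))) (m (t (f) (p) (f))) (g (m (q))))) (g (m (t (g (p)) (m (q)) (g (p)))))) : B


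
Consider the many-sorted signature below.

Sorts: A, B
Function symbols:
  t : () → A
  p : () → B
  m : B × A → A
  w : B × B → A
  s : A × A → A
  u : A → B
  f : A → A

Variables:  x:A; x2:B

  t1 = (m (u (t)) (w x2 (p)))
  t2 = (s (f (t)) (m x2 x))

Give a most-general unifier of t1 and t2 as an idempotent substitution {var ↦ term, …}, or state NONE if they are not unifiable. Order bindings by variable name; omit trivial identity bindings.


NONE (not unifiable)

head clash or occurs-check failure — not unifiable


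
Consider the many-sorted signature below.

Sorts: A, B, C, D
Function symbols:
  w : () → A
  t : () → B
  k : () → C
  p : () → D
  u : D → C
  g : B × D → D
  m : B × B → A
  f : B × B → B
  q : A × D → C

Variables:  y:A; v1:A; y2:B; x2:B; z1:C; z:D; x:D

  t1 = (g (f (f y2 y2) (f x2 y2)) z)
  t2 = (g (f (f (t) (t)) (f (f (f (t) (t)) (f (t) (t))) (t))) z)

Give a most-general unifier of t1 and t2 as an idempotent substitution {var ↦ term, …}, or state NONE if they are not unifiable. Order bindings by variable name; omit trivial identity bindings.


{x2 ↦ (f (f (t) (t)) (f (t) (t))), y2 ↦ (t)}


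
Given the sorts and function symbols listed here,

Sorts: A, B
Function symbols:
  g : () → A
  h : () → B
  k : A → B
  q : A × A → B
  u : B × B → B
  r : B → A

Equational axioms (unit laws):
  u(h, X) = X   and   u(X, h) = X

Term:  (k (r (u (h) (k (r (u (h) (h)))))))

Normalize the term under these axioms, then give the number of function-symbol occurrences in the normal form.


1. (k (r (u (h) (k (r (u (h) (h)))))))  →  (k (r (k (r (u (h) (h))))))
2. (k (r (k (r (u (h) (h))))))  →  (k (r (k (r (h)))))
normal form: (k (r (k (r (h)))))

size = 5


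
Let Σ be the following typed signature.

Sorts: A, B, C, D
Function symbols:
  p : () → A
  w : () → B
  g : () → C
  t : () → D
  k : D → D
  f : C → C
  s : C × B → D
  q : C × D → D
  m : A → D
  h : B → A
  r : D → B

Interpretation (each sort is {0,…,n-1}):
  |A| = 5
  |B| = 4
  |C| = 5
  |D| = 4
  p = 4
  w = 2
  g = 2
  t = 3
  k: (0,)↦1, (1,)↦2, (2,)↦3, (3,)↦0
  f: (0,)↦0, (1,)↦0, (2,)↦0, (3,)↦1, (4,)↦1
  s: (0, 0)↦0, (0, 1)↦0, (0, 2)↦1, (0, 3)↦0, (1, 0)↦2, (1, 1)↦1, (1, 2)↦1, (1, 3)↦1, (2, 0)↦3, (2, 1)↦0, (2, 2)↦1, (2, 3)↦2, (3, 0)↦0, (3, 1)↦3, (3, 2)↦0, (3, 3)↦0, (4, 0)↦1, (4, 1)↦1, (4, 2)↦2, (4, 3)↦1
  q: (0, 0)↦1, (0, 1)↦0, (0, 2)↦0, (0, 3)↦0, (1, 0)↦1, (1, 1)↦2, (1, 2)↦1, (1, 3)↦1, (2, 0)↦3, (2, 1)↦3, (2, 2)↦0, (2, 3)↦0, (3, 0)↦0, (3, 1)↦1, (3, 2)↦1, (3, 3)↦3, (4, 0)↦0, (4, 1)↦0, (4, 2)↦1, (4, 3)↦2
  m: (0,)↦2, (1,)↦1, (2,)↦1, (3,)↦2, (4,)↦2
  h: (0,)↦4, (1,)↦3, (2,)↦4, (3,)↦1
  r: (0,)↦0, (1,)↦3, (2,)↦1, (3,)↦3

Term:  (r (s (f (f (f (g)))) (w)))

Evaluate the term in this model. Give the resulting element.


value = 3

  g = 2
  (f (g)) = f(2,) = 0
  (f (f (g))) = f(0,) = 0
  (f (f (f (g)))) = f(0,) = 0
  w = 2
  (s (f (f (f (g)))) (w)) = s(0, 2) = 1
  (r (s (f (f (f (g)))) (w))) = r(1,) = 3


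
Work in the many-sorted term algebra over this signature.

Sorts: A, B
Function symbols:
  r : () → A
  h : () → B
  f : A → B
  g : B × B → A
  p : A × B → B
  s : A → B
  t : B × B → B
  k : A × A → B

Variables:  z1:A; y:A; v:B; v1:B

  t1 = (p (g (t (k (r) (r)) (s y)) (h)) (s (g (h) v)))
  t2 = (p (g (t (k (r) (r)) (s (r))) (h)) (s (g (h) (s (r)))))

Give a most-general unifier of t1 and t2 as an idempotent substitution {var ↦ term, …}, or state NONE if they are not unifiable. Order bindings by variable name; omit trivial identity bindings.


{v ↦ (s (r)), y ↦ (r)}


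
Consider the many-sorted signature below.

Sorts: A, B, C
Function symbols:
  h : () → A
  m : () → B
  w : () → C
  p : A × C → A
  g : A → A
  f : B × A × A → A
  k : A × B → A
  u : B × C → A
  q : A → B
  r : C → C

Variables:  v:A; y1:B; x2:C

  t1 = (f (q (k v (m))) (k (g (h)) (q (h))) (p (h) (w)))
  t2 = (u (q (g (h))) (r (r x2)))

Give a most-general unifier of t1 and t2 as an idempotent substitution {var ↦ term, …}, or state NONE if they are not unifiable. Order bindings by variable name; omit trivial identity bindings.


head clash or occurs-check failure — not unifiable

NONE (not unifiable)


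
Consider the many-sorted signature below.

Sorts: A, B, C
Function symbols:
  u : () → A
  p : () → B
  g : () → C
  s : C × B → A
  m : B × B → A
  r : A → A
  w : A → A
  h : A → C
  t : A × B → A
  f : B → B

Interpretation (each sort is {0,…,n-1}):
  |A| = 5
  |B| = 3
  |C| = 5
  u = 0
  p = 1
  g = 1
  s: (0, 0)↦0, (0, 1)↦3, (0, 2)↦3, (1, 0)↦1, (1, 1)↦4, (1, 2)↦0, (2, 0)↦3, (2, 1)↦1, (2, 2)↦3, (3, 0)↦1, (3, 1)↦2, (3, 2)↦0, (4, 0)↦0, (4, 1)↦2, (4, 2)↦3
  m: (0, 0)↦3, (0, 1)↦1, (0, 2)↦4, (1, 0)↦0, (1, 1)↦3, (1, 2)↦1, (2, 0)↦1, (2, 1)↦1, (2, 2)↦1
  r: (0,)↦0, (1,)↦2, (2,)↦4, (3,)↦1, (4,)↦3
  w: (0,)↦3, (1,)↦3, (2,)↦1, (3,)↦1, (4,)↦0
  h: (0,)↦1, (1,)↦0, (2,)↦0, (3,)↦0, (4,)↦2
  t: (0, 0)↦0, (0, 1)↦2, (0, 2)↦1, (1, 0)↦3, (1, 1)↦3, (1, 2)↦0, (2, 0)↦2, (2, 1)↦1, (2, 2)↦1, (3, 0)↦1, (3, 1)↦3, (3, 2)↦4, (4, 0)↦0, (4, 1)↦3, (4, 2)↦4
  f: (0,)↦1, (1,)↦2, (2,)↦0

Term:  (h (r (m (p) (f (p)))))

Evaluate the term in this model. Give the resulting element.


value = 0

  p = 1
  p = 1
  (f (p)) = f(1,) = 2
  (m (p) (f (p))) = m(1, 2) = 1
  (r (m (p) (f (p)))) = r(1,) = 2
  (h (r (m (p) (f (p))))) = h(2,) = 0


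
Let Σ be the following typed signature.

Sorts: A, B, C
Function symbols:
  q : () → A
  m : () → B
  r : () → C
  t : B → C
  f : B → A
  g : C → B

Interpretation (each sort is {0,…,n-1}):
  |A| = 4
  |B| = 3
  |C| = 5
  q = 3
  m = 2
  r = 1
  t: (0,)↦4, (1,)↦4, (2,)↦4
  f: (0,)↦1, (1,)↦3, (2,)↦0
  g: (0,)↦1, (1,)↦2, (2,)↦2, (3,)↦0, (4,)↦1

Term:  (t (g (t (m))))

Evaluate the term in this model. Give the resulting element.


  m = 2
  (t (m)) = t(2,) = 4
  (g (t (m))) = g(4,) = 1
  (t (g (t (m)))) = t(1,) = 4

value = 4


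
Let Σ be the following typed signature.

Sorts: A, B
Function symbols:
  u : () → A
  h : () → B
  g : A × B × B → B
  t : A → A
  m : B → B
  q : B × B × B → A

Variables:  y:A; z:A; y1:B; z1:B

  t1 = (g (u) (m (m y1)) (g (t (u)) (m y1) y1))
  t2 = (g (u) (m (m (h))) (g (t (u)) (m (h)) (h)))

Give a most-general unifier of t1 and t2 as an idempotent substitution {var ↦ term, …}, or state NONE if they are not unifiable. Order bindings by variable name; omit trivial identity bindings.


{y1 ↦ (h)}


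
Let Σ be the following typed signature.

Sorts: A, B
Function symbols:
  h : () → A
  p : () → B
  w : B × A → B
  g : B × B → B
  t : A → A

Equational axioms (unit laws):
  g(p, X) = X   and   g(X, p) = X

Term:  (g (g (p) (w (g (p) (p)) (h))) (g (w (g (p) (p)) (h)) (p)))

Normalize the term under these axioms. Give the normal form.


normal form = (g (w (p) (h)) (w (p) (h)))

1. (g (g (p) (w (g (p) (p)) (h))) (g (w (g (p) (p)) (h)) (p)))  →  (g (w (g (p) (p)) (h)) (g (w (g (p) (p)) (h)) (p)))
2. (g (w (g (p) (p)) (h)) (g (w (g (p) (p)) (h)) (p)))  →  (g (w (p) (h)) (g (w (g (p) (p)) (h)) (p)))
3. (g (w (p) (h)) (g (w (g (p) (p)) (h)) (p)))  →  (g (w (p) (h)) (w (g (p) (p)) (h)))
4. (g (w (p) (h)) (w (g (p) (p)) (h)))  →  (g (w (p) (h)) (w (p) (h)))


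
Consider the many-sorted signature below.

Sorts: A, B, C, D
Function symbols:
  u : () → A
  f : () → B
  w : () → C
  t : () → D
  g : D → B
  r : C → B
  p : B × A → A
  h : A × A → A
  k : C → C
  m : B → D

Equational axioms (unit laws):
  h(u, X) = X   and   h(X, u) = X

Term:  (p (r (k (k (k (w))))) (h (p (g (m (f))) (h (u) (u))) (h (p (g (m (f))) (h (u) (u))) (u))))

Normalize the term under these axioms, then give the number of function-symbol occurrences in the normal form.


size = 17

1. (p (r (k (k (k (w))))) (h (p (g (m (f))) (h (u) (u))) (h (p (g (m (f))) (h (u) (u))) (u))))  →  (p (r (k (k (k (w))))) (h (p (g (m (f))) (u)) (h (p (g (m (f))) (h (u) (u))) (u))))
2. (p (r (k (k (k (w))))) (h (p (g (m (f))) (u)) (h (p (g (m (f))) (h (u) (u))) (u))))  →  (p (r (k (k (k (w))))) (h (p (g (m (f))) (u)) (p (g (m (f))) (h (u) (u)))))
3. (p (r (k (k (k (w))))) (h (p (g (m (f))) (u)) (p (g (m (f))) (h (u) (u)))))  →  (p (r (k (k (k (w))))) (h (p (g (m (f))) (u)) (p (g (m (f))) (u))))
normal form: (p (r (k (k (k (w))))) (h (p (g (m (f))) (u)) (p (g (m (f))) (u))))


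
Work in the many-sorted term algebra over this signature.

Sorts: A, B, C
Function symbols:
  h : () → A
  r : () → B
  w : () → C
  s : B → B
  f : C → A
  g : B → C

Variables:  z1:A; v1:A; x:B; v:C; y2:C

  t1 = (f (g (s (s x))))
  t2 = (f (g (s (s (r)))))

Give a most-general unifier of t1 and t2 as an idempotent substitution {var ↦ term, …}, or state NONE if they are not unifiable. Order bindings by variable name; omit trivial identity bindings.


{x ↦ (r)}


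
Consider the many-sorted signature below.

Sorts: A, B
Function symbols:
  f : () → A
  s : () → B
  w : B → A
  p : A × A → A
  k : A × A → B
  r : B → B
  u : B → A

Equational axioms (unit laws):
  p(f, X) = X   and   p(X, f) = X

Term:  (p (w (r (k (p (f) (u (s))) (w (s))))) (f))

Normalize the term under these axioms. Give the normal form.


1. (p (w (r (k (p (f) (u (s))) (w (s))))) (f))  →  (w (r (k (p (f) (u (s))) (w (s)))))
2. (w (r (k (p (f) (u (s))) (w (s)))))  →  (w (r (k (u (s)) (w (s)))))

normal form = (w (r (k (u (s)) (w (s)))))


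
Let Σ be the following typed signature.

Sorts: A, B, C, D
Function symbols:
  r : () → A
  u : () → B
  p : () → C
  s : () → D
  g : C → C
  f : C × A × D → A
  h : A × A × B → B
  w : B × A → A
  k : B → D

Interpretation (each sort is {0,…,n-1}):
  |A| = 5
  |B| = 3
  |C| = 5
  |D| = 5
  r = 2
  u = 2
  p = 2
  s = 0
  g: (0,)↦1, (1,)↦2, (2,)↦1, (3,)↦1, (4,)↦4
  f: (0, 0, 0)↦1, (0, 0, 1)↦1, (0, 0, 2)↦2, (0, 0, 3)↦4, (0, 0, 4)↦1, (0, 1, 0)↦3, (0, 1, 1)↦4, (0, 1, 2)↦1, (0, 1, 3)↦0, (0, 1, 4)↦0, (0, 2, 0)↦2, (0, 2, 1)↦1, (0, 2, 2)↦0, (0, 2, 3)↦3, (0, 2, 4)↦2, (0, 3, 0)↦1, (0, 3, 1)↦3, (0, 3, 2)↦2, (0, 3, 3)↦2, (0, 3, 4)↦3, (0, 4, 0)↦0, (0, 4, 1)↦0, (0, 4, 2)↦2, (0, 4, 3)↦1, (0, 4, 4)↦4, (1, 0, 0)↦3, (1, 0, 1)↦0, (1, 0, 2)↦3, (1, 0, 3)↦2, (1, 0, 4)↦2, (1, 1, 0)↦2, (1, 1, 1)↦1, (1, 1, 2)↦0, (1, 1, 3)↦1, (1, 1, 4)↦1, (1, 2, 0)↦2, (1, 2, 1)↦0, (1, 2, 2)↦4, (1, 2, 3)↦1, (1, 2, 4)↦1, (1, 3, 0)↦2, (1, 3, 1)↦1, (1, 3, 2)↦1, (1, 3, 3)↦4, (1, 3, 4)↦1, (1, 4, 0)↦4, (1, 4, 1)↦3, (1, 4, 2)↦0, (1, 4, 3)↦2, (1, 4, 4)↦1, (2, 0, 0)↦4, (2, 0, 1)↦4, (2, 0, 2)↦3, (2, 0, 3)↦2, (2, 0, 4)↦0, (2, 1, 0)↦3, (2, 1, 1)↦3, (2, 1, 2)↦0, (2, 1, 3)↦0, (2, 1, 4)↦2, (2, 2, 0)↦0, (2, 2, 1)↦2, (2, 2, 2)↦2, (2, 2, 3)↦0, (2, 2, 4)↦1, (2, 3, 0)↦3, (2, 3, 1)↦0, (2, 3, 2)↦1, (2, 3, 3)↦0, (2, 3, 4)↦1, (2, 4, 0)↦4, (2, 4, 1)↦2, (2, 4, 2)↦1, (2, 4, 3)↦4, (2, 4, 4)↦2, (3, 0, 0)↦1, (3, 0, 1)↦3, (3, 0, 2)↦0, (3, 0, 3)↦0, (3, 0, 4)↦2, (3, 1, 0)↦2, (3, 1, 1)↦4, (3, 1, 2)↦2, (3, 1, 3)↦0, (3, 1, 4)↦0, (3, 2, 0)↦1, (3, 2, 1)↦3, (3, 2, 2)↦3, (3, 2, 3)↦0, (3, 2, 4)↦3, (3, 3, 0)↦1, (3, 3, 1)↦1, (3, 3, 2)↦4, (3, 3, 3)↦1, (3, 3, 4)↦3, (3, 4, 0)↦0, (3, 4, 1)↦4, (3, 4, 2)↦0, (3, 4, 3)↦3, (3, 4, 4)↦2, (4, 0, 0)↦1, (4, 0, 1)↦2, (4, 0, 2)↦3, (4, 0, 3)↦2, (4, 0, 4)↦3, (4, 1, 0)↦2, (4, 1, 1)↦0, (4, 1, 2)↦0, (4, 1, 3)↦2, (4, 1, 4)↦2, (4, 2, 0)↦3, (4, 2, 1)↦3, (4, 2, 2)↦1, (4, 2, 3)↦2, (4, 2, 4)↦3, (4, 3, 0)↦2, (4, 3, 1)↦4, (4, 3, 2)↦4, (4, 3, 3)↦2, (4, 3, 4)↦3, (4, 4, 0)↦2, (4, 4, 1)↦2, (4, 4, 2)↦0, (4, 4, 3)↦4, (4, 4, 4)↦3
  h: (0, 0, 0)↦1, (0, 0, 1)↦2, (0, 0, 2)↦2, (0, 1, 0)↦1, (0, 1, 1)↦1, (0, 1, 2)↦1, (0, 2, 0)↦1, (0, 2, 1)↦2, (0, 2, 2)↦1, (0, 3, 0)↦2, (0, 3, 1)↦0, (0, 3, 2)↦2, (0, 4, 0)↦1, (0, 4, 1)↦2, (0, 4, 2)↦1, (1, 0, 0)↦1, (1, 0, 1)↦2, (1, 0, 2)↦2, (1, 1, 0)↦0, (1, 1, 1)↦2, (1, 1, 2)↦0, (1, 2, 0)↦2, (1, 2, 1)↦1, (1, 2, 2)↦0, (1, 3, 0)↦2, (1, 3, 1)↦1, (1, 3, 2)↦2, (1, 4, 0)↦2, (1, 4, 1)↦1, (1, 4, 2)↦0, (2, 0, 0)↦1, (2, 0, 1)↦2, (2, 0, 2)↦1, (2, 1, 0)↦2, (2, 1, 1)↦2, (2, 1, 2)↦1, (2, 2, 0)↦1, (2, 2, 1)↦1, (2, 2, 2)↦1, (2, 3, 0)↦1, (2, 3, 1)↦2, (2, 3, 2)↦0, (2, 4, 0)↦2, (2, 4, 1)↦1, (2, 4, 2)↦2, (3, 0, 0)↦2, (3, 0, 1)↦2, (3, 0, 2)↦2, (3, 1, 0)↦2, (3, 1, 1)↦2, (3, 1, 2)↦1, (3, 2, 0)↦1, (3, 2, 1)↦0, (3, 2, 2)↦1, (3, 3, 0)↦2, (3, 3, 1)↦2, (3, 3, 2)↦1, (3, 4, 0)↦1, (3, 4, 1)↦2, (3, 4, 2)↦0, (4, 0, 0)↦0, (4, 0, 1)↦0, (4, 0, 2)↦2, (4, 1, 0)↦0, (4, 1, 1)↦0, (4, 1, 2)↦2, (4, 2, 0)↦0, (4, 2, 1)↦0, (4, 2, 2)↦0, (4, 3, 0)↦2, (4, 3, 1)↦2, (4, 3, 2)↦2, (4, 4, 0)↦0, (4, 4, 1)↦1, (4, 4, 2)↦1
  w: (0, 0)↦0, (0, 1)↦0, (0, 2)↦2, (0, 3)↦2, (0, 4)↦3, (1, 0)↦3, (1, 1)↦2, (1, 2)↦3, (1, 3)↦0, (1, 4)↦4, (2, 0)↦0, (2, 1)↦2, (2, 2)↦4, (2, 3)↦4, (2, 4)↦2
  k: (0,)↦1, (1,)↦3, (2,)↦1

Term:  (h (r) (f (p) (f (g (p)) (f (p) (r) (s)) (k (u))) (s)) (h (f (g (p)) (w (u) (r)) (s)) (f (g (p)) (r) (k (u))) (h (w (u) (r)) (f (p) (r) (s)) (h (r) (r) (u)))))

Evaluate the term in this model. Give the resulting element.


  r = 2
  p = 2
  p = 2
  (g (p)) = g(2,) = 1
  p = 2
  r = 2
  s = 0
  (f (p) (r) (s)) = f(2, 2, 0) = 0
  u = 2
  (k (u)) = k(2,) = 1
  (f (g (p)) (f (p) (r) (s)) (k (u))) = f(1, 0, 1) = 0
  s = 0
  (f (p) (f (g (p)) (f (p) (r) (s)) (k (u))) (s)) = f(2, 0, 0) = 4
  p = 2
  (g (p)) = g(2,) = 1
  u = 2
  r = 2
  (w (u) (r)) = w(2, 2) = 4
  s = 0
  (f (g (p)) (w (u) (r)) (s)) = f(1, 4, 0) = 4
  p = 2
  (g (p)) = g(2,) = 1
  r = 2
  u = 2
  (k (u)) = k(2,) = 1
  (f (g (p)) (r) (k (u))) = f(1, 2, 1) = 0
  u = 2
  r = 2
  (w (u) (r)) = w(2, 2) = 4
  p = 2
  r = 2
  s = 0
  (f (p) (r) (s)) = f(2, 2, 0) = 0
  r = 2
  r = 2
  u = 2
  (h (r) (r) (u)) = h(2, 2, 2) = 1
  (h (w (u) (r)) (f (p) (r) (s)) (h (r) (r) (u))) = h(4, 0, 1) = 0
  (h (f (g (p)) (w (u) (r)) (s)) (f (g (p)) (r) (k (u))) (h (w (u) (r)) (f (p) (r) (s)) (h (r) (r) (u)))) = h(4, 0, 0) = 0
  (h (r) (f (p) (f (g (p)) (f (p) (r) (s)) (k (u))) (s)) (h (f (g (p)) (w (u) (r)) (s)) (f (g (p)) (r) (k (u))) (h (w (u) (r)) (f (p) (r) (s)) (h (r) (r) (u))))) = h(2, 4, 0) = 2

value = 2


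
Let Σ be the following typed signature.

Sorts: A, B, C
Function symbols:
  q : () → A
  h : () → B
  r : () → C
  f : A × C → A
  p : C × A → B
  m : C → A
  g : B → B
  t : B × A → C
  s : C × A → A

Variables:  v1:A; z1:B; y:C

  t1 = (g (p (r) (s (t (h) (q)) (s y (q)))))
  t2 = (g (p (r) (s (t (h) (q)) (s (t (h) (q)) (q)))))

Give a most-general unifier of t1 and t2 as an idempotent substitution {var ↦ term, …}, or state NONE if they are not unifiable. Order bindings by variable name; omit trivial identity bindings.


{y ↦ (t (h) (q))}


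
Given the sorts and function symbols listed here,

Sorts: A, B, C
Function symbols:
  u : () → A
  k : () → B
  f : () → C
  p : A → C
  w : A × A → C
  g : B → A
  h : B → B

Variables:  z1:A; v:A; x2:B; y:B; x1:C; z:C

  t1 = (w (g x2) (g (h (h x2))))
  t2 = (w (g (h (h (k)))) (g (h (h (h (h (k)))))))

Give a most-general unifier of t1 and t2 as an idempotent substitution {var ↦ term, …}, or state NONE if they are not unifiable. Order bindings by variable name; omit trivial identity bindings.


{x2 ↦ (h (h (k)))}


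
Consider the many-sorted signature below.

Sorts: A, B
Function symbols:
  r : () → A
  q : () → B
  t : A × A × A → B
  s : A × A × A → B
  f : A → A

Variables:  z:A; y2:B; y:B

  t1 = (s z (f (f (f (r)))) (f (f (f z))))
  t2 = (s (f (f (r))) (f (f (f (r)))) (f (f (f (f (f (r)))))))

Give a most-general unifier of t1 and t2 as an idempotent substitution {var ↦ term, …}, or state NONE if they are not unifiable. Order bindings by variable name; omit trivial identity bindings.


{z ↦ (f (f (r)))}


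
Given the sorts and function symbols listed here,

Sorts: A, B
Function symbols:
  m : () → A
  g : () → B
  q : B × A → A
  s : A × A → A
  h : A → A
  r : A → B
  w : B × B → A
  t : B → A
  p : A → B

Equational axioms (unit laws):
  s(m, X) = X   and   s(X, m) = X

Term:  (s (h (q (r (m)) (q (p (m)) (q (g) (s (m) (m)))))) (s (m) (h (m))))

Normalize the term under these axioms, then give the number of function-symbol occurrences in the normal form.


1. (s (h (q (r (m)) (q (p (m)) (q (g) (s (m) (m)))))) (s (m) (h (m))))  →  (s (h (q (r (m)) (q (p (m)) (q (g) (m))))) (s (m) (h (m))))
2. (s (h (q (r (m)) (q (p (m)) (q (g) (m))))) (s (m) (h (m))))  →  (s (h (q (r (m)) (q (p (m)) (q (g) (m))))) (h (m)))
normal form: (s (h (q (r (m)) (q (p (m)) (q (g) (m))))) (h (m)))

size = 13


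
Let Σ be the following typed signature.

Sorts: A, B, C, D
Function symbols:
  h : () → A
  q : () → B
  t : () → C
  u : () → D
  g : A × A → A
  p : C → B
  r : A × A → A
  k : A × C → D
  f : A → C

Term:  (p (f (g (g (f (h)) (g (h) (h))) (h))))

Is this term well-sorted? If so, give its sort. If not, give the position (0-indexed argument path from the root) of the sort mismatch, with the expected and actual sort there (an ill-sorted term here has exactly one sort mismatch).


          (h) : A
        (f (h)) : C
          (h) : A
          (h) : A
        (g (h) (h)) : A
      (g (f (h)) (g (h) (h))) : ✗ arg 0 at [0, 0, 0, 0] has sort C, expected A
      (h) : A

ill-sorted at position [0, 0, 0, 0]: expected A, got C


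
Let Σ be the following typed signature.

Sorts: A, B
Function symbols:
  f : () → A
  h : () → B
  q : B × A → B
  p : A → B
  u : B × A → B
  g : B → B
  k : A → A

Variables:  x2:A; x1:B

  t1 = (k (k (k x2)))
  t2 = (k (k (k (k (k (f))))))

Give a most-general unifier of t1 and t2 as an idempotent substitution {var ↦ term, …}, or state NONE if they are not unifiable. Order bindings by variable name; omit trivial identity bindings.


{x2 ↦ (k (k (f)))}


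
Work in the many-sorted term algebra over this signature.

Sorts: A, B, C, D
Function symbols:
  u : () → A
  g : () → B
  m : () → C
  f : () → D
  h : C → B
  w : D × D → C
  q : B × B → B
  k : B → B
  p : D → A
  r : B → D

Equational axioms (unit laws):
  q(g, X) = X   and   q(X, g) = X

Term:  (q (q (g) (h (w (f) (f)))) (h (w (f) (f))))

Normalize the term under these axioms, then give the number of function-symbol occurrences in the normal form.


size = 9

1. (q (q (g) (h (w (f) (f)))) (h (w (f) (f))))  →  (q (h (w (f) (f))) (h (w (f) (f))))
normal form: (q (h (w (f) (f))) (h (w (f) (f))))


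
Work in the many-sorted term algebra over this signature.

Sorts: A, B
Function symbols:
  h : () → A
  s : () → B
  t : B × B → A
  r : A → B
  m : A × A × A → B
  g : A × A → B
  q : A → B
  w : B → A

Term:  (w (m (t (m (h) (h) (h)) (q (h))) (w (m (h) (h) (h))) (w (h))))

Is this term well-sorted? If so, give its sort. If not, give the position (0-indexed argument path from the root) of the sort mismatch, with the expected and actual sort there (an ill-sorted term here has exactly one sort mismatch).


        (h) : A
        (h) : A
        (h) : A
      (m (h) (h) (h)) : B
        (h) : A
      (q (h)) : B
    (t (m (h) (h) (h)) (q (h))) : A
        (h) : A
        (h) : A
        (h) : A
      (m (h) (h) (h)) : B
    (w (m (h) (h) (h))) : A
      (h) : A
    (w (h)) : ✗ arg 0 at [0, 2, 0] has sort A, expected B

ill-sorted at position [0, 2, 0]: expected B, got A


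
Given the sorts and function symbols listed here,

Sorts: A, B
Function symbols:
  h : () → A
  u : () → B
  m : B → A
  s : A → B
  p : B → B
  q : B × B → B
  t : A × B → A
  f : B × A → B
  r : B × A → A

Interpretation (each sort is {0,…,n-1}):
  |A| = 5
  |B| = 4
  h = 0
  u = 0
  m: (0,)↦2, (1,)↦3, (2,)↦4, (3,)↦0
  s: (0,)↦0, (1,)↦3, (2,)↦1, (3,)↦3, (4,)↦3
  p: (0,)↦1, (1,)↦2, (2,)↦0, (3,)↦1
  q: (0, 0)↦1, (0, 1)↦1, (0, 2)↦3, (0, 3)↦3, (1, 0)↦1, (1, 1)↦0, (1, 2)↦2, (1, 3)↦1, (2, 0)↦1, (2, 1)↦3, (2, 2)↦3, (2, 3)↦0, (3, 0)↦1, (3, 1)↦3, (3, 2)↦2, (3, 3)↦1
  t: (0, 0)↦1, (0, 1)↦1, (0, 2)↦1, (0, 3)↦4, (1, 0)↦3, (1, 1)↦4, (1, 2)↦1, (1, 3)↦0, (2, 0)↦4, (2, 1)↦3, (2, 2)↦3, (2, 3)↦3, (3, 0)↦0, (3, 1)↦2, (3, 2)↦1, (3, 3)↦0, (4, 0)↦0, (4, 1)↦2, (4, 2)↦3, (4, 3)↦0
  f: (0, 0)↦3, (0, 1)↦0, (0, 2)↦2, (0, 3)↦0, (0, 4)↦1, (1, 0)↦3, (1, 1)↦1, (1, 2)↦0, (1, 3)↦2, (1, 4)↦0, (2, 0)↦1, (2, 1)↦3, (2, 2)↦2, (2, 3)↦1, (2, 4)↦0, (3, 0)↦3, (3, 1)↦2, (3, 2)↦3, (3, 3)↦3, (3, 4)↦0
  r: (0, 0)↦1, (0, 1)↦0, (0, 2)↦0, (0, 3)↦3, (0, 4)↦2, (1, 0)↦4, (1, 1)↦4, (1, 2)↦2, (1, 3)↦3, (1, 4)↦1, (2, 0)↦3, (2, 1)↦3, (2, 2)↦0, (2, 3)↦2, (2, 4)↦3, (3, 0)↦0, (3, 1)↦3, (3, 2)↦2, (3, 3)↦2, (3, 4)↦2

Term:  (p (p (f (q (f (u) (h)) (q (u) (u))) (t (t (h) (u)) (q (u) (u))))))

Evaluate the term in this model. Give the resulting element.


  u = 0
  h = 0
  (f (u) (h)) = f(0, 0) = 3
  u = 0
  u = 0
  (q (u) (u)) = q(0, 0) = 1
  (q (f (u) (h)) (q (u) (u))) = q(3, 1) = 3
  h = 0
  u = 0
  (t (h) (u)) = t(0, 0) = 1
  u = 0
  u = 0
  (q (u) (u)) = q(0, 0) = 1
  (t (t (h) (u)) (q (u) (u))) = t(1, 1) = 4
  (f (q (f (u) (h)) (q (u) (u))) (t (t (h) (u)) (q (u) (u)))) = f(3, 4) = 0
  (p (f (q (f (u) (h)) (q (u) (u))) (t (t (h) (u)) (q (u) (u))))) = p(0,) = 1
  (p (p (f (q (f (u) (h)) (q (u) (u))) (t (t (h) (u)) (q (u) (u)))))) = p(1,) = 2

value = 2


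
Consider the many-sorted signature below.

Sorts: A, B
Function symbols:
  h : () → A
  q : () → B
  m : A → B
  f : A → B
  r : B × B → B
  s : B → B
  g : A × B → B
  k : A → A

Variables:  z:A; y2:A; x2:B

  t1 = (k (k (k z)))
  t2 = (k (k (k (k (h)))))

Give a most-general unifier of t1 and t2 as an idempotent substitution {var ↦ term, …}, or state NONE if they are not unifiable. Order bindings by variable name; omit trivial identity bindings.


{z ↦ (k (h))}


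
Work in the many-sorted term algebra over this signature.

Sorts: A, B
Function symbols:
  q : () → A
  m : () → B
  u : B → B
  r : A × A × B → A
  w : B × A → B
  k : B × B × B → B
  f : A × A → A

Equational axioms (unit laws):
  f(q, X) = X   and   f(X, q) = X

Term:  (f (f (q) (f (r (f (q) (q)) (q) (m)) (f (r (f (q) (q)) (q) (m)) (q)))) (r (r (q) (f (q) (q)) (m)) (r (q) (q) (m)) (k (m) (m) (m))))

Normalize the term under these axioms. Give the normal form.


normal form = (f (f (r (q) (q) (m)) (r (q) (q) (m))) (r (r (q) (q) (m)) (r (q) (q) (m)) (k (m) (m) (m))))

1. (f (f (q) (f (r (f (q) (q)) (q) (m)) (f (r (f (q) (q)) (q) (m)) (q)))) (r (r (q) (f (q) (q)) (m)) (r (q) (q) (m)) (k (m) (m) (m))))  →  (f (f (r (f (q) (q)) (q) (m)) (f (r (f (q) (q)) (q) (m)) (q))) (r (r (q) (f (q) (q)) (m)) (r (q) (q) (m)) (k (m) (m) (m))))
2. (f (f (r (f (q) (q)) (q) (m)) (f (r (f (q) (q)) (q) (m)) (q))) (r (r (q) (f (q) (q)) (m)) (r (q) (q) (m)) (k (m) (m) (m))))  →  (f (f (r (q) (q) (m)) (f (r (f (q) (q)) (q) (m)) (q))) (r (r (q) (f (q) (q)) (m)) (r (q) (q) (m)) (k (m) (m) (m))))
3. (f (f (r (q) (q) (m)) (f (r (f (q) (q)) (q) (m)) (q))) (r (r (q) (f (q) (q)) (m)) (r (q) (q) (m)) (k (m) (m) (m))))  →  (f (f (r (q) (q) (m)) (r (f (q) (q)) (q) (m))) (r (r (q) (f (q) (q)) (m)) (r (q) (q) (m)) (k (m) (m) (m))))
4. (f (f (r (q) (q) (m)) (r (f (q) (q)) (q) (m))) (r (r (q) (f (q) (q)) (m)) (r (q) (q) (m)) (k (m) (m) (m))))  →  (f (f (r (q) (q) (m)) (r (q) (q) (m))) (r (r (q) (f (q) (q)) (m)) (r (q) (q) (m)) (k (m) (m) (m))))
5. (f (f (r (q) (q) (m)) (r (q) (q) (m))) (r (r (q) (f (q) (q)) (m)) (r (q) (q) (m)) (k (m) (m) (m))))  →  (f (f (r (q) (q) (m)) (r (q) (q) (m))) (r (r (q) (q) (m)) (r (q) (q) (m)) (k (m) (m) (m))))


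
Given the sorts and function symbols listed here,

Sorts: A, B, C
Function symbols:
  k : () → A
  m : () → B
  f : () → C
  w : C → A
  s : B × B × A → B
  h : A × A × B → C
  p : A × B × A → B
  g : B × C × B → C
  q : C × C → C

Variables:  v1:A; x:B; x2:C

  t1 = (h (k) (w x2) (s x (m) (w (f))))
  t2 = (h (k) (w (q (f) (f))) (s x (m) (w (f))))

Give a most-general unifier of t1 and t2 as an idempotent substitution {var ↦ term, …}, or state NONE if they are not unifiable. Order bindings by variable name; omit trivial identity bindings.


{x2 ↦ (q (f) (f))}


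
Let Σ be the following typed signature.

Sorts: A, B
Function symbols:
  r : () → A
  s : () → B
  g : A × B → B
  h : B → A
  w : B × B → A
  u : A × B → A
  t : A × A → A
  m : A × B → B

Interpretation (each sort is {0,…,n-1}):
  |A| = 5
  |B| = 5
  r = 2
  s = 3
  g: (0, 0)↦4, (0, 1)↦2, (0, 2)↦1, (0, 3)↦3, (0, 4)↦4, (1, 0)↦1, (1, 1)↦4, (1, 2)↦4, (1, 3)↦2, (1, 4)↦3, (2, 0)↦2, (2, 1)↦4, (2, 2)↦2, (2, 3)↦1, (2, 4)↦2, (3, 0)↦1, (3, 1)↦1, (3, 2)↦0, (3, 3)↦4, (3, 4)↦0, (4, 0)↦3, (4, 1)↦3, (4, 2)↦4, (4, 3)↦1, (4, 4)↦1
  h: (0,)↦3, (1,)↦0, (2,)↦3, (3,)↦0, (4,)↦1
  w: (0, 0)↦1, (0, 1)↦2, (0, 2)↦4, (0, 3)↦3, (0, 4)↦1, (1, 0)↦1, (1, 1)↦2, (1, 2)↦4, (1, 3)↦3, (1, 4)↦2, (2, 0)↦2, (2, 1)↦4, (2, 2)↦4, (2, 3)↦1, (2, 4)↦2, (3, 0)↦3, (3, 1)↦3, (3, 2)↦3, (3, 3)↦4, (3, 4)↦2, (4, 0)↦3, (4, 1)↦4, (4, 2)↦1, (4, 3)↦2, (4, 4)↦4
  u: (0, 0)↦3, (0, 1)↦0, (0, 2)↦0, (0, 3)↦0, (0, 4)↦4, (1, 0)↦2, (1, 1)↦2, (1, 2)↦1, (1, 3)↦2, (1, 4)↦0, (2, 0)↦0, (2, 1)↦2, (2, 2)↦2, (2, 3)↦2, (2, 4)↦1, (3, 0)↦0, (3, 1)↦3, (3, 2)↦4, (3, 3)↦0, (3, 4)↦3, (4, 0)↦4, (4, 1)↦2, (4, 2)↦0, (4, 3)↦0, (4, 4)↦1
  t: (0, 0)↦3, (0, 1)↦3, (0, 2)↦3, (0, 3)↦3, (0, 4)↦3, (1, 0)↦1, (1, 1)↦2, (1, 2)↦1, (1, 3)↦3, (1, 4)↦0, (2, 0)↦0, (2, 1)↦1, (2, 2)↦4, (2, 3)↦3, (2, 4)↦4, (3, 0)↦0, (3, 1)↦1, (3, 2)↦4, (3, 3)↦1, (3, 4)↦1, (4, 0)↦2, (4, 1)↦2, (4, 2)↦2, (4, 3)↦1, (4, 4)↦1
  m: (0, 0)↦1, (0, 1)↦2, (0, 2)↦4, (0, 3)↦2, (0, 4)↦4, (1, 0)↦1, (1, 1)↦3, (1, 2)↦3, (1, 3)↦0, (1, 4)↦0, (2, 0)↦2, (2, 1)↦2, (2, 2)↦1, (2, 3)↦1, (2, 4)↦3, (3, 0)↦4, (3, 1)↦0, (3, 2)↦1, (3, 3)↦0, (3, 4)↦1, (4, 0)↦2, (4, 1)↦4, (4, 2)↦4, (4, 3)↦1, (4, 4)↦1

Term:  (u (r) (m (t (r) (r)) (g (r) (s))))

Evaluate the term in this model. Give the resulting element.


value = 1

  r = 2
  r = 2
  r = 2
  (t (r) (r)) = t(2, 2) = 4
  r = 2
  s = 3
  (g (r) (s)) = g(2, 3) = 1
  (m (t (r) (r)) (g (r) (s))) = m(4, 1) = 4
  (u (r) (m (t (r) (r)) (g (r) (s)))) = u(2, 4) = 1


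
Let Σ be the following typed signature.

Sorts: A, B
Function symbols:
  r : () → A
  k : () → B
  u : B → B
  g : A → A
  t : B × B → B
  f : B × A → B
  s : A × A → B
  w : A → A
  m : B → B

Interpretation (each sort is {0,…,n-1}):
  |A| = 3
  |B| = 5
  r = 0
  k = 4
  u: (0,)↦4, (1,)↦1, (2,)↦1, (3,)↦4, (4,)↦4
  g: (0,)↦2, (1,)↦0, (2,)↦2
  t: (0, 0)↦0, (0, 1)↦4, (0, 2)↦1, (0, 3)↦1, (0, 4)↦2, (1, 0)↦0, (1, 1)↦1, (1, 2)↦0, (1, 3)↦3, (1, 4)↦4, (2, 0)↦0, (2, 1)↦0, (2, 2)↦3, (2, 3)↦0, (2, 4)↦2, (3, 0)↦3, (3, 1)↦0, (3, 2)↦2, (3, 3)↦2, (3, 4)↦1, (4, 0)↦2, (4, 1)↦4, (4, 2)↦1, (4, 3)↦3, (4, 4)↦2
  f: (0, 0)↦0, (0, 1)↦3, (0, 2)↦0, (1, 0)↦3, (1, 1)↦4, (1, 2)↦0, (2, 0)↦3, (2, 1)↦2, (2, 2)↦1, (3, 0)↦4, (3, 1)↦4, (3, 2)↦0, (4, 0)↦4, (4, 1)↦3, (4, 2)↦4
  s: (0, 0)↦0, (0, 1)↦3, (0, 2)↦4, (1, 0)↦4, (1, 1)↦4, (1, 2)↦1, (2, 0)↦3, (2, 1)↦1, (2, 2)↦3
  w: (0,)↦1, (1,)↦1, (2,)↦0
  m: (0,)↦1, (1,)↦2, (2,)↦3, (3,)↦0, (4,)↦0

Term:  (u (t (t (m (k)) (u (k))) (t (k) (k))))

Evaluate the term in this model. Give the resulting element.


  k = 4
  (m (k)) = m(4,) = 0
  k = 4
  (u (k)) = u(4,) = 4
  (t (m (k)) (u (k))) = t(0, 4) = 2
  k = 4
  k = 4
  (t (k) (k)) = t(4, 4) = 2
  (t (t (m (k)) (u (k))) (t (k) (k))) = t(2, 2) = 3
  (u (t (t (m (k)) (u (k))) (t (k) (k)))) = u(3,) = 4

value = 4


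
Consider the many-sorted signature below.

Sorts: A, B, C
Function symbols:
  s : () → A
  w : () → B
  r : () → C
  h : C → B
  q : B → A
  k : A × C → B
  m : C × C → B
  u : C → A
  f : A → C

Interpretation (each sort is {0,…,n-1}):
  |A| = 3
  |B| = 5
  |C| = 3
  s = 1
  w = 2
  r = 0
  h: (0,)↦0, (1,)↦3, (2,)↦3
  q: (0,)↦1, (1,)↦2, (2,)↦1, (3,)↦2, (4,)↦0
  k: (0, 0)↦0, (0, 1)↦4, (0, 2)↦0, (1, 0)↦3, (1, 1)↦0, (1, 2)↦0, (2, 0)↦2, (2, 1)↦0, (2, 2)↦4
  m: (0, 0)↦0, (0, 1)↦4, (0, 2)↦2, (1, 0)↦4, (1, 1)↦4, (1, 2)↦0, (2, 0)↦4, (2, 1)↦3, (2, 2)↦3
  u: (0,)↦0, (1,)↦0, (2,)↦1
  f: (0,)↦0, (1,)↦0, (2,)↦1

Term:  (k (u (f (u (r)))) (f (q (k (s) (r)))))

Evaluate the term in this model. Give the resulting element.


value = 4

  r = 0
  (u (r)) = u(0,) = 0
  (f (u (r))) = f(0,) = 0
  (u (f (u (r)))) = u(0,) = 0
  s = 1
  r = 0
  (k (s) (r)) = k(1, 0) = 3
  (q (k (s) (r))) = q(3,) = 2
  (f (q (k (s) (r)))) = f(2,) = 1
  (k (u (f (u (r)))) (f (q (k (s) (r))))) = k(0, 1) = 4


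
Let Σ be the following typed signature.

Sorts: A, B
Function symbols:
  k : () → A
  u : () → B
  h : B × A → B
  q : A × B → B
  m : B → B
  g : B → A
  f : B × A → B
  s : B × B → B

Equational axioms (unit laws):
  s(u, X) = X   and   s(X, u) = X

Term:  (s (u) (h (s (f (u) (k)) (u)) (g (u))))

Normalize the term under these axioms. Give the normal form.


1. (s (u) (h (s (f (u) (k)) (u)) (g (u))))  →  (h (s (f (u) (k)) (u)) (g (u)))
2. (h (s (f (u) (k)) (u)) (g (u)))  →  (h (f (u) (k)) (g (u)))

normal form = (h (f (u) (k)) (g (u)))


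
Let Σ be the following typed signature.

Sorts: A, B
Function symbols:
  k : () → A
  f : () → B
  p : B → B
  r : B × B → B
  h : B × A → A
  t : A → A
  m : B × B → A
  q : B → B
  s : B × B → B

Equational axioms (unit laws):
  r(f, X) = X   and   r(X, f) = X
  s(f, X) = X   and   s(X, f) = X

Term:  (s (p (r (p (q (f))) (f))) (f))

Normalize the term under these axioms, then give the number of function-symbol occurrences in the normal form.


1. (s (p (r (p (q (f))) (f))) (f))  →  (p (r (p (q (f))) (f)))
2. (p (r (p (q (f))) (f)))  →  (p (p (q (f))))
normal form: (p (p (q (f))))

size = 4


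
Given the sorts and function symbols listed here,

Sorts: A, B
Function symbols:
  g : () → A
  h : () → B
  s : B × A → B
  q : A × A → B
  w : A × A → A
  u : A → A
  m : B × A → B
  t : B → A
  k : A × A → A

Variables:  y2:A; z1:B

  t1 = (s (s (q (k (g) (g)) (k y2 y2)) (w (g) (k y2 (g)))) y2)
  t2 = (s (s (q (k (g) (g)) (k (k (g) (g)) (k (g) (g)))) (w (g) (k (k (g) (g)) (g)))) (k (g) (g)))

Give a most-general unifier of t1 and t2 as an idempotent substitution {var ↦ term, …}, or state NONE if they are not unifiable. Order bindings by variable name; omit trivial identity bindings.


{y2 ↦ (k (g) (g))}


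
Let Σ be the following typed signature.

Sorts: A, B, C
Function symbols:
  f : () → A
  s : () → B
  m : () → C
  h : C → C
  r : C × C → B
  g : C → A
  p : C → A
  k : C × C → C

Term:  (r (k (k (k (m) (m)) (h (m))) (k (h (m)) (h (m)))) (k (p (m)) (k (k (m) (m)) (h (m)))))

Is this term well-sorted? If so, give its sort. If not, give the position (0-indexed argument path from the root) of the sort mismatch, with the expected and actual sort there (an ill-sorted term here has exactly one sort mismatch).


ill-sorted at position [1, 0]: expected C, got A

        (m) : C
        (m) : C
      (k (m) (m)) : C
        (m) : C
      (h (m)) : C
    (k (k (m) (m)) (h (m))) : C
        (m) : C
      (h (m)) : C
        (m) : C
      (h (m)) : C
    (k (h (m)) (h (m))) : C
  (k (k (k (m) (m)) (h (m))) (k (h (m)) (h (m)))) : C
      (m) : C
    (p (m)) : A
        (m) : C
        (m) : C
      (k (m) (m)) : C
        (m) : C
      (h (m)) : C
    (k (k (m) (m)) (h (m))) : C
  (k (p (m)) (k (k (m) (m)) (h (m)))) : ✗ arg 0 at [1, 0] has sort A, expected C


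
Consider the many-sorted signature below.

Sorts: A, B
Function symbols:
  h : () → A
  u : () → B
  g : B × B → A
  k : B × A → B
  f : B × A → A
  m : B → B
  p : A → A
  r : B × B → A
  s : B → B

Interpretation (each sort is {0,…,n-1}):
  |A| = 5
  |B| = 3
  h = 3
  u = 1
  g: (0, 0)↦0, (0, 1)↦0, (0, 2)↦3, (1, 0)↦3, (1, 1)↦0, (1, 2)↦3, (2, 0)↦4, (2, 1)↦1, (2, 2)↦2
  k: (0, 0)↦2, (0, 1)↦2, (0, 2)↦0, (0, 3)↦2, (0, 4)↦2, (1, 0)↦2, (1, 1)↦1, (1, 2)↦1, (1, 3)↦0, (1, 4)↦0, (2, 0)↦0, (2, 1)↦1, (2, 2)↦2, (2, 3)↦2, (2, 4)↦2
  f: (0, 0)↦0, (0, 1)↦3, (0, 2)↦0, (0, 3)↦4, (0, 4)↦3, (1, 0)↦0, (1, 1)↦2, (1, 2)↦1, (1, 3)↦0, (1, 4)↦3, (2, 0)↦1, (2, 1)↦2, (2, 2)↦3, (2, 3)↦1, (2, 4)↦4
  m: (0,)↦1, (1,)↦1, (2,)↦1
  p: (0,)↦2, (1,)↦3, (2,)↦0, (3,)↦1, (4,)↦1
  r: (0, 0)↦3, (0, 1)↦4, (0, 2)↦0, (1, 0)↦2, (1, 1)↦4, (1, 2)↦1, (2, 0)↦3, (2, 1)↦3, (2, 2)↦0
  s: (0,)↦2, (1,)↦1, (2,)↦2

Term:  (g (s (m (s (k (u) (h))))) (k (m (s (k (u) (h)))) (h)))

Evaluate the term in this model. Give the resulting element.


value = 3

  u = 1
  h = 3
  (k (u) (h)) = k(1, 3) = 0
  (s (k (u) (h))) = s(0,) = 2
  (m (s (k (u) (h)))) = m(2,) = 1
  (s (m (s (k (u) (h))))) = s(1,) = 1
  u = 1
  h = 3
  (k (u) (h)) = k(1, 3) = 0
  (s (k (u) (h))) = s(0,) = 2
  (m (s (k (u) (h)))) = m(2,) = 1
  h = 3
  (k (m (s (k (u) (h)))) (h)) = k(1, 3) = 0
  (g (s (m (s (k (u) (h))))) (k (m (s (k (u) (h)))) (h))) = g(1, 0) = 3


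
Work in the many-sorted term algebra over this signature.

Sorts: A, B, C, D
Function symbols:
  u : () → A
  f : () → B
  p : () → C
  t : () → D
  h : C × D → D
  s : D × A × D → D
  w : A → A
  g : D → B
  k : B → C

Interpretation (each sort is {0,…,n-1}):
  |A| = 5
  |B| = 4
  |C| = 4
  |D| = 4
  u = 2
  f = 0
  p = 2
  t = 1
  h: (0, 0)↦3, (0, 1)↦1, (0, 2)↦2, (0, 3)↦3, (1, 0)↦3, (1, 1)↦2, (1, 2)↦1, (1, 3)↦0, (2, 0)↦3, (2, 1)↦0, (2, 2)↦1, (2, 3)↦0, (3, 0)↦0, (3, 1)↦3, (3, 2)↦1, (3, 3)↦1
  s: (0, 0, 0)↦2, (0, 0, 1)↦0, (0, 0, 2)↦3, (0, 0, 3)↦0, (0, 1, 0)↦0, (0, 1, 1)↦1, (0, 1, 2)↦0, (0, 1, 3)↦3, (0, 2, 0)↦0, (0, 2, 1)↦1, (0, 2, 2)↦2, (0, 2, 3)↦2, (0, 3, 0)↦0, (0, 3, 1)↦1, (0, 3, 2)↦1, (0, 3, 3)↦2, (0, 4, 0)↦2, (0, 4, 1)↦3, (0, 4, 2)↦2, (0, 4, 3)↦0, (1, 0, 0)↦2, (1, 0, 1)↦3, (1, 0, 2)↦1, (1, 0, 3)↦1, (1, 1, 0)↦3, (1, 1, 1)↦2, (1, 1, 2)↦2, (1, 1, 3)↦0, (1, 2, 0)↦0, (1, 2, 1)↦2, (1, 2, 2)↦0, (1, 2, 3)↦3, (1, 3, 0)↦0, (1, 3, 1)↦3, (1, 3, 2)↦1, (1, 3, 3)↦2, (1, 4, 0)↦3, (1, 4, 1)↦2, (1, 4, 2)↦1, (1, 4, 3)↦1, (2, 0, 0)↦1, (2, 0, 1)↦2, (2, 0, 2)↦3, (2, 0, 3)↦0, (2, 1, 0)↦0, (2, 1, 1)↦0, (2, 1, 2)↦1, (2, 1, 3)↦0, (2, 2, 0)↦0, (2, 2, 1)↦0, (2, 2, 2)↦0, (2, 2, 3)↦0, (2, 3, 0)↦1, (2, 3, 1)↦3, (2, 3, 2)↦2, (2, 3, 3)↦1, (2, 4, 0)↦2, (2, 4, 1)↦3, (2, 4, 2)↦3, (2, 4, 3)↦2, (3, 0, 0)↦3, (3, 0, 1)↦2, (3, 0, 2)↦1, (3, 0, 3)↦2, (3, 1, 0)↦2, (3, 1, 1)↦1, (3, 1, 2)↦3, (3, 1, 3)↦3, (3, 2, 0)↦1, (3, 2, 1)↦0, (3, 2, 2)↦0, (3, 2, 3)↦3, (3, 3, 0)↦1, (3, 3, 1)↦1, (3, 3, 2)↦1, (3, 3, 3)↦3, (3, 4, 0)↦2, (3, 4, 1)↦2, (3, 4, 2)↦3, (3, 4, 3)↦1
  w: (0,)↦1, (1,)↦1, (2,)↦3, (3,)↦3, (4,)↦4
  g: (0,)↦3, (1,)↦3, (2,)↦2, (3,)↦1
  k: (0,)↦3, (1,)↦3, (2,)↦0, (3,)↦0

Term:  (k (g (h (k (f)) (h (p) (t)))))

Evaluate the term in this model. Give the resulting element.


  f = 0
  (k (f)) = k(0,) = 3
  p = 2
  t = 1
  (h (p) (t)) = h(2, 1) = 0
  (h (k (f)) (h (p) (t))) = h(3, 0) = 0
  (g (h (k (f)) (h (p) (t)))) = g(0,) = 3
  (k (g (h (k (f)) (h (p) (t))))) = k(3,) = 0

value = 0


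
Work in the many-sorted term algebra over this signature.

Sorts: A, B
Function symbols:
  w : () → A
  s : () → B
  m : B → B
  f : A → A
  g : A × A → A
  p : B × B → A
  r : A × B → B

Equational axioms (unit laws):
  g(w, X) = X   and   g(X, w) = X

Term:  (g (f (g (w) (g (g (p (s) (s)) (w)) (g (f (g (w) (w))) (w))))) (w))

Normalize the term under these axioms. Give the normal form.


1. (g (f (g (w) (g (g (p (s) (s)) (w)) (g (f (g (w) (w))) (w))))) (w))  →  (f (g (w) (g (g (p (s) (s)) (w)) (g (f (g (w) (w))) (w)))))
2. (f (g (w) (g (g (p (s) (s)) (w)) (g (f (g (w) (w))) (w)))))  →  (f (g (g (p (s) (s)) (w)) (g (f (g (w) (w))) (w))))
3. (f (g (g (p (s) (s)) (w)) (g (f (g (w) (w))) (w))))  →  (f (g (p (s) (s)) (g (f (g (w) (w))) (w))))
4. (f (g (p (s) (s)) (g (f (g (w) (w))) (w))))  →  (f (g (p (s) (s)) (f (g (w) (w)))))
5. (f (g (p (s) (s)) (f (g (w) (w)))))  →  (f (g (p (s) (s)) (f (w))))

normal form = (f (g (p (s) (s)) (f (w))))
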